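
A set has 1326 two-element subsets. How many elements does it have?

52

n(n−1)/2 = 1326 ⇒ n(n−1) = 2652. Since 52·51 = 2652, n = 52.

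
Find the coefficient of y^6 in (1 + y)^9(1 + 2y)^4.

7380

Coefficient of y^6 = Σ_{j} C(9,j)·1^j·C(4,6-j)·2^(6-j) for j from 2 to 6.
= 576 + 2688 + 3024 + 1008 + 84 = 7380.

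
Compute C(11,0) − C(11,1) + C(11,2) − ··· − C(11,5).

The partial alternating sum Σ_{k=0}^{5} (−1)^k C(11,k) = (−1)^5 C(10,5) = -252.

-252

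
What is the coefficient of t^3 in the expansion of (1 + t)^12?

The general term is C(12,j)·(1)^j·(t)^(12-j); the t^3 term has j = 9.
C(12,9) = 220.
Coefficient = C(12,9) = 220.

220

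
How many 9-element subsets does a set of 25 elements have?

C(25,9) = (25·24·23·22·21·20·19·18·17) / 9! = 741354768000 / 362880 = 2042975.

2042975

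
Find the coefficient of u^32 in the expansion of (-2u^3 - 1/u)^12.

24576

General term: C(12,j)·(-2u^3)^j·(-1/u)^(12-j), with u-exponent 3j − 1(12−j) = 4j − 12.
Set 4j − 12 = 32: j = 11.
C(12,11) = 12; (-2)^11 = -2048; (-1)^1 = -1.
Coefficient = 12 · (-2048) · (-1) = 24576.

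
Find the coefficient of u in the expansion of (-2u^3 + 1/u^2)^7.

-280

General term: C(7,j)·(-2u^3)^j·(1/u^2)^(7-j), with u-exponent 3j − 2(7−j) = 5j − 14.
Set 5j − 14 = 1: j = 3.
C(7,3) = 35; (-2)^3 = -8; 1^4 = 1.
Coefficient = 35 · (-8) · 1 = -280.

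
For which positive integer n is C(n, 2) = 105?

15

n(n−1)/2 = 105 ⇒ n(n−1) = 210. Since 15·14 = 210, n = 15.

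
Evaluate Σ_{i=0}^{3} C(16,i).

1 + 16 + 120 + 560 = 697.

697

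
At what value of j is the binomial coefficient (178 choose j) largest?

C(178,j) is maximized at j = 178/2 = 89.

89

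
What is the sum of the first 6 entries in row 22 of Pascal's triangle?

1 + 22 + 231 + 1540 + 7315 + 26334 = 35443.

35443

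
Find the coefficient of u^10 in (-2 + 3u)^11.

-1299078

The general term is C(11,j)·(-2)^j·(3u)^(11-j); the u^10 term has j = 1.
C(11,1) = 11.
Coefficient = C(11,1) · (-2)^1 · 3^10 = 11 · (-2) · 59049 = -1299078.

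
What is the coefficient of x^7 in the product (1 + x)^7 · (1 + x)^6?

1716

(1 + x)^7(1 + x)^6 = (1 + x)^13, so the coefficient of x^7 is C(13,7)·1^7 = 1716·1 = 1716.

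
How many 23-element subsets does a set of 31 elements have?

C(31,23) = C(31,8) by symmetry.
C(31,8) = (31·30·29·28·27·26·25·24) / 8! = 318073392000 / 40320 = 7888725.

7888725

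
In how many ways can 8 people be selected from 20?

125970

This is C(20,8) = 125970.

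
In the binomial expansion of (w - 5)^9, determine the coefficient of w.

3515625

The general term is C(9,j)·(w)^j·(-5)^(9-j); the w^1 term has j = 1.
C(9,1) = 9.
Coefficient = C(9,1) · (-5)^8 = 9 · 390625 = 3515625.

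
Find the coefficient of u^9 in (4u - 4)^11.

The general term is C(11,j)·(4u)^j·(-4)^(11-j); the u^9 term has j = 9.
C(11,9) = 55.
Coefficient = C(11,9) · 4^9 · (-4)^2 = 55 · 262144 · 16 = 230686720.

230686720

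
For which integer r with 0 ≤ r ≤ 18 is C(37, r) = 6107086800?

C(37,r) increases on 0 ≤ r ≤ 18. C(37,13) = 3562467300 and C(37,14) = 6107086800, so r = 14.

14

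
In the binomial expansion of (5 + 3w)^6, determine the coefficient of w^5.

7290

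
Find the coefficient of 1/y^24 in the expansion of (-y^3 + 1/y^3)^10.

-10

General term: C(10,j)·(-y^3)^j·(1/y^3)^(10-j), with y-exponent 3j − 3(10−j) = 6j − 30.
Set 6j − 30 = -24: j = 1.
C(10,1) = 10; (-1)^1 = -1; 1^9 = 1.
Coefficient = 10 · (-1) · 1 = -10.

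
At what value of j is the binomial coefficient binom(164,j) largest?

C(164,j) is maximized at j = 164/2 = 82.

82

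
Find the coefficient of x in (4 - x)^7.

The general term is C(7,j)·(4)^j·(-x)^(7-j); the x^1 term has j = 6.
C(7,6) = 7.
Coefficient = C(7,6) · 4^6 · (-1)^1 = 7 · 4096 · (-1) = -28672.

-28672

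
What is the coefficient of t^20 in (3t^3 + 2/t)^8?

General term: C(8,j)·(3t^3)^j·(2/t)^(8-j), with t-exponent 3j − 1(8−j) = 4j − 8.
Set 4j − 8 = 20: j = 7.
C(8,7) = 8; 3^7 = 2187; 2^1 = 2.
Coefficient = 8 · 2187 · 2 = 34992.

34992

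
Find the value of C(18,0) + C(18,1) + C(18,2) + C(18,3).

988

1 + 18 + 153 + 816 = 988.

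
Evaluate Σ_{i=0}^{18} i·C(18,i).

2359296

Since i·C(18,i) = 18·C(17,i−1), the sum is 18·2^17 = 18·131072 = 2359296.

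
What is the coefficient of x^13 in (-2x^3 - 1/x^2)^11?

-42240

General term: C(11,j)·(-2x^3)^j·(-1/x^2)^(11-j), with x-exponent 3j − 2(11−j) = 5j − 22.
Set 5j − 22 = 13: j = 7.
C(11,7) = 330; (-2)^7 = -128; (-1)^4 = 1.
Coefficient = 330 · (-128) · 1 = -42240.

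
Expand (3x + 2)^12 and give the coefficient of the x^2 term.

The general term is C(12,j)·(3x)^j·(2)^(12-j); the x^2 term has j = 2.
C(12,2) = 66.
Coefficient = C(12,2) · 3^2 · 2^10 = 66 · 9 · 1024 = 608256.

608256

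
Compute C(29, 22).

1560780

C(29,22) = C(29,7) by symmetry.
C(29,7) = (29·28·27·26·25·24·23) / 7! = 7866331200 / 5040 = 1560780.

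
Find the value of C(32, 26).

C(32,26) = C(32,6) by symmetry.
C(32,6) = (32·31·30·29·28·27) / 6! = 652458240 / 720 = 906192.

906192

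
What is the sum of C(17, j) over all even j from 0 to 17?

65536

Even-j terms of row 17 sum to 2^16 = 65536.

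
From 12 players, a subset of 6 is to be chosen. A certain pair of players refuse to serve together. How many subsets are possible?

All 6-subsets: C(12,6) = 924. Those containing both fixed elements: C(10,4) = 210.
924 − 210 = 714.

714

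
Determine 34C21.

927983760

C(34,21) = C(34,13) by symmetry.
C(34,13) = (34·33·32·31·30·29·28·27·26·25·24·23·22) / 13! = 5778574175582208000 / 6227020800 = 927983760.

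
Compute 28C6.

C(28,6) = (28·27·26·25·24·23) / 6! = 271252800 / 720 = 376740.

376740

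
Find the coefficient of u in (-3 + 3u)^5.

The general term is C(5,j)·(-3)^j·(3u)^(5-j); the u^1 term has j = 4.
C(5,4) = 5.
Coefficient = C(5,4) · (-3)^4 · 3^1 = 5 · 81 · 3 = 1215.

1215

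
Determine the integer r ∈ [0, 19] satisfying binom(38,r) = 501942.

C(38,r) increases on 0 ≤ r ≤ 19. C(38,4) = 73815 and C(38,5) = 501942, so r = 5.

5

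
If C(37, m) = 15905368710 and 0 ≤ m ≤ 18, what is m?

17

C(37,m) increases on 0 ≤ m ≤ 18. C(37,16) = 12875774670 and C(37,17) = 15905368710, so m = 17.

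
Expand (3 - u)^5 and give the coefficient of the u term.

-405

The general term is C(5,j)·(3)^j·(-u)^(5-j); the u^1 term has j = 4.
C(5,4) = 5.
Coefficient = C(5,4) · 3^4 · (-1)^1 = 5 · 81 · (-1) = -405.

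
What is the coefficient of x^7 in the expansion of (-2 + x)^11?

5280

The general term is C(11,j)·(-2)^j·(x)^(11-j); the x^7 term has j = 4.
C(11,4) = 330.
Coefficient = C(11,4) · (-2)^4 = 330 · 16 = 5280.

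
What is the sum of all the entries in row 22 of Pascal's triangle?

4194304

Setting x = 1 in (1+x)^22 gives Σ C(22,k) = 2^22 = 4194304.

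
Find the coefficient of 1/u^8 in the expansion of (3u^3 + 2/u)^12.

73728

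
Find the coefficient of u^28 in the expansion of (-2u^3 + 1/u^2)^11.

11264

General term: C(11,j)·(-2u^3)^j·(1/u^2)^(11-j), with u-exponent 3j − 2(11−j) = 5j − 22.
Set 5j − 22 = 28: j = 10.
C(11,10) = 11; (-2)^10 = 1024; 1^1 = 1.
Coefficient = 11 · 1024 · 1 = 11264.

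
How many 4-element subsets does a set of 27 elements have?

17550

C(27,4) = (27·26·25·24) / 4! = 421200 / 24 = 17550.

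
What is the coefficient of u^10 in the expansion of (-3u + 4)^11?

The general term is C(11,j)·(-3u)^j·(4)^(11-j); the u^10 term has j = 10.
C(11,10) = 11.
Coefficient = C(11,10) · (-3)^10 · 4^1 = 11 · 59049 · 4 = 2598156.

2598156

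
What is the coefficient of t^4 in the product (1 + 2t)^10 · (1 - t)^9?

Coefficient of t^4 = Σ_{j} C(10,j)·2^j·C(9,4-j)·(-1)^(4-j) for j from 0 to 4.
= 126 + (-1680) + 6480 + (-8640) + 3360 = -354.

-354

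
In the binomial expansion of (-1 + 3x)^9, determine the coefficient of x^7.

78732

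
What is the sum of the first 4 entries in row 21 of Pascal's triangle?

1 + 21 + 210 + 1330 = 1562.

1562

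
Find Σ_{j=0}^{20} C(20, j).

1048576

Setting x = 1 in (1+x)^20 gives Σ C(20,j) = 2^20 = 1048576.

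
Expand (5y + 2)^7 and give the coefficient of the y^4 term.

The general term is C(7,j)·(5y)^j·(2)^(7-j); the y^4 term has j = 4.
C(7,4) = 35.
Coefficient = C(7,4) · 5^4 · 2^3 = 35 · 625 · 8 = 175000.

175000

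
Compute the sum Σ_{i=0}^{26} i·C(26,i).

872415232

Differentiating (1+x)^26 and setting x=1: Σ i·C(26,i) = 26·2^25 = 872415232.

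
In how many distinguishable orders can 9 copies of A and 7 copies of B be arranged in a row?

Choose positions for the A's: C(16,9) = 11440.

11440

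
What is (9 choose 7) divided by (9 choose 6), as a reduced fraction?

3/7

C(n,k+1)/C(n,k) = (n−k)/(k+1) = (9−6)/(6+1) = 3/7.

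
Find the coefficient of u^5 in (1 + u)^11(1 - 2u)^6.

Coefficient of u^5 = Σ_{j} C(11,j)·1^j·C(6,5-j)·(-2)^(5-j) for j from 0 to 5.
= (-192) + 2640 + (-8800) + 9900 + (-3960) + 462 = 50.

50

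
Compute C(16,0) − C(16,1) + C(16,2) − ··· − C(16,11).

-1365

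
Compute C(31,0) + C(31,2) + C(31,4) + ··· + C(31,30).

1073741824

Half of (1+1)^31 + (1−1)^31 gives the even-index sum: 2^30 = 1073741824.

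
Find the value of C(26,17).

C(26,17) = C(26,9) by symmetry.
C(26,9) = (26·25·24·23·22·21·20·19·18) / 9! = 1133836704000 / 362880 = 3124550.

3124550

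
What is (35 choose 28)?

6724520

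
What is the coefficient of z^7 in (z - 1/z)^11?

55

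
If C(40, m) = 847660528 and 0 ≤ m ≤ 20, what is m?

C(40,m) increases on 0 ≤ m ≤ 20. C(40,9) = 273438880 and C(40,10) = 847660528, so m = 10.

10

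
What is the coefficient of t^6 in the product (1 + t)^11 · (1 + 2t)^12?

1162590

Coefficient of t^6 = Σ_{j} C(11,j)·1^j·C(12,6-j)·2^(6-j) for j from 0 to 6.
= 59136 + 278784 + 435600 + 290400 + 87120 + 11088 + 462 = 1162590.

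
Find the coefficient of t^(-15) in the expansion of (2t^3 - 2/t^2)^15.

General term: C(15,j)·(2t^3)^j·(-2/t^2)^(15-j), with t-exponent 3j − 2(15−j) = 5j − 30.
Set 5j − 30 = -15: j = 3.
C(15,3) = 455; 2^3 = 8; (-2)^12 = 4096.
Coefficient = 455 · 8 · 4096 = 14909440.

14909440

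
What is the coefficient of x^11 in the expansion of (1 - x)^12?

The general term is C(12,j)·(1)^j·(-x)^(12-j); the x^11 term has j = 1.
C(12,1) = 12.
Coefficient = C(12,1) · (-1)^11 = 12 · (-1) = -12.

-12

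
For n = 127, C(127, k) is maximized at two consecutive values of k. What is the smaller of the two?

63

For odd n = 127, C(127,k) peaks at k = (n−1)/2 and (n+1)/2; the smaller is 63.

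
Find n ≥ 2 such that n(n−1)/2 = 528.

33

n(n−1)/2 = 528 ⇒ n(n−1) = 1056. Since 33·32 = 1056, n = 33.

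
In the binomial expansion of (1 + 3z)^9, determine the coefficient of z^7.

78732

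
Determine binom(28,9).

6906900

C(28,9) = (28·27·26·25·24·23·22·21·20) / 9! = 2506375872000 / 362880 = 6906900.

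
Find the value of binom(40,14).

C(40,14) = (40·39·38·37·36·35·34·33·32·31·30·29·28·27) / 14! = 2023140487449489408000 / 87178291200 = 23206929840.

23206929840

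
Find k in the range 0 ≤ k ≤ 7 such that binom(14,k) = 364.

3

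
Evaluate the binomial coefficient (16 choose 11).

C(16,11) = C(16,5) by symmetry.
C(16,5) = (16·15·14·13·12) / 5! = 524160 / 120 = 4368.

4368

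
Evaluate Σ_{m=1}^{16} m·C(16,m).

524288

Differentiating (1+x)^16 and setting x=1: Σ m·C(16,m) = 16·2^15 = 524288.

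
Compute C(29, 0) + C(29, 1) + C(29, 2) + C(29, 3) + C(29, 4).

1 + 29 + 406 + 3654 + 23751 = 27841.

27841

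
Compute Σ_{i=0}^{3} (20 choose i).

1 + 20 + 190 + 1140 = 1351.

1351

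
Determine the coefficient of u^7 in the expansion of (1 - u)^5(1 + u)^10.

45

Coefficient of u^7 = Σ_{j} C(5,j)·(-1)^j·C(10,7-j)·1^(7-j) for j from 0 to 5.
= 120 + (-1050) + 2520 + (-2100) + 600 + (-45) = 45.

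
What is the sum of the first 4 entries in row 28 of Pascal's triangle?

3683

1 + 28 + 378 + 3276 = 3683.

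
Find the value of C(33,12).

354817320

C(33,12) = (33·32·31·30·29·28·27·26·25·24·23·22) / 12! = 169958063987712000 / 479001600 = 354817320.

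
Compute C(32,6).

906192

C(32,6) = (32·31·30·29·28·27) / 6! = 652458240 / 720 = 906192.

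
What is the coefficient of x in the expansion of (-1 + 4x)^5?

20

The general term is C(5,j)·(-1)^j·(4x)^(5-j); the x^1 term has j = 4.
C(5,4) = 5.
Coefficient = C(5,4) · 4^1 = 5 · 4 = 20.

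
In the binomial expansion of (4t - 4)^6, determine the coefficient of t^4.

The general term is C(6,j)·(4t)^j·(-4)^(6-j); the t^4 term has j = 4.
C(6,4) = 15.
Coefficient = C(6,4) · 4^4 · (-4)^2 = 15 · 256 · 16 = 61440.

61440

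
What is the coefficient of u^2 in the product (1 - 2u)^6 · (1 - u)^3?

99

Coefficient of u^2 = Σ_{j} C(6,j)·(-2)^j·C(3,2-j)·(-1)^(2-j) for j from 0 to 2.
= 3 + 36 + 60 = 99.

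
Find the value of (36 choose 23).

2310789600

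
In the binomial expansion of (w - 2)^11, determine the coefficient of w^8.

-1320

The general term is C(11,j)·(w)^j·(-2)^(11-j); the w^8 term has j = 8.
C(11,8) = 165.
Coefficient = C(11,8) · (-2)^3 = 165 · (-8) = -1320.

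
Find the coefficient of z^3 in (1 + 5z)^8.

The general term is C(8,j)·(1)^j·(5z)^(8-j); the z^3 term has j = 5.
C(8,5) = 56.
Coefficient = C(8,5) · 5^3 = 56 · 125 = 7000.

7000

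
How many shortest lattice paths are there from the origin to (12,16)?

Each path is a sequence of 28 steps with 12 rights: C(28,12) = 30421755.

30421755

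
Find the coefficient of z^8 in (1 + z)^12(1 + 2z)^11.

Coefficient of z^8 = Σ_{j} C(12,j)·1^j·C(11,8-j)·2^(8-j) for j from 0 to 8.
= 42240 + 506880 + 1951488 + 3252480 + 2613600 + 1045440 + 203280 + 17424 + 495 = 9633327.

9633327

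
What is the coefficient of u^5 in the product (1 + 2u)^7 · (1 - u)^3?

Coefficient of u^5 = Σ_{j} C(7,j)·2^j·C(3,5-j)·(-1)^(5-j) for j from 2 to 5.
= (-84) + 840 + (-1680) + 672 = -252.

-252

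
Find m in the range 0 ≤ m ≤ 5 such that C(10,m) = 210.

C(10,m) increases on 0 ≤ m ≤ 5. C(10,3) = 120 and C(10,4) = 210, so m = 4.

4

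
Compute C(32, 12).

225792840

C(32,12) = (32·31·30·29·28·27·26·25·24·23·22·21) / 12! = 108155131628544000 / 479001600 = 225792840.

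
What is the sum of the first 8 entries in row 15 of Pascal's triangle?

16384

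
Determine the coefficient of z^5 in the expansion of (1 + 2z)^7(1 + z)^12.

52074

Coefficient of z^5 = Σ_{j} C(7,j)·2^j·C(12,5-j)·1^(5-j) for j from 0 to 5.
= 792 + 6930 + 18480 + 18480 + 6720 + 672 = 52074.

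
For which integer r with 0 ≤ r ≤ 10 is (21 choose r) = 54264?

6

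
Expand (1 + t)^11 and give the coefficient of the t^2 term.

55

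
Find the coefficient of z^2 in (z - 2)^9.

-4608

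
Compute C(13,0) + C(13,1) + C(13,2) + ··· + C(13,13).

8192

The entries of row 13 sum to 2^13 = 8192.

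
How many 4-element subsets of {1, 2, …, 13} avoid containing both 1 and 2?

660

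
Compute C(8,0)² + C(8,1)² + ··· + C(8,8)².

By Vandermonde's identity, Σ C(8,i)² = C(16,8) = 12870.

12870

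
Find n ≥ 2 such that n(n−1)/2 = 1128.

n(n−1)/2 = 1128 ⇒ n(n−1) = 2256. Since 48·47 = 2256, n = 48.

48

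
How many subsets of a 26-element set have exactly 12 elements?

9657700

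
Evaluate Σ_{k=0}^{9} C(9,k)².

48620

By Vandermonde's identity, Σ C(9,k)² = C(18,9) = 48620.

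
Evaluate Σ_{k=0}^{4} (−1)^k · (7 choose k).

15

The partial alternating sum Σ_{k=0}^{4} (−1)^k C(7,k) = (−1)^4 C(6,4) = 15.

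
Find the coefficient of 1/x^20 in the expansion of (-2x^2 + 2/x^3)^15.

General term: C(15,j)·(-2x^2)^j·(2/x^3)^(15-j), with x-exponent 2j − 3(15−j) = 5j − 45.
Set 5j − 45 = -20: j = 5.
C(15,5) = 3003; (-2)^5 = -32; 2^10 = 1024.
Coefficient = 3003 · (-32) · 1024 = -98402304.

-98402304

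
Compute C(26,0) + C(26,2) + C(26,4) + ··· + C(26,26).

33554432

Half of (1+1)^26 + (1−1)^26 gives the even-index sum: 2^25 = 33554432.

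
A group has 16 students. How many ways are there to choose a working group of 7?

11440

This is C(16,7) = 11440.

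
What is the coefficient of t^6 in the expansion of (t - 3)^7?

-21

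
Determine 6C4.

C(6,4) = C(6,2) by symmetry.
C(6,2) = (6·5) / 2! = 30 / 2 = 15.

15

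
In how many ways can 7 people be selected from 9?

36

This is C(9,7) = 36.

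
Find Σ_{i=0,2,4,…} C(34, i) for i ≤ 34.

Half of (1+1)^34 + (1−1)^34 gives the even-index sum: 2^33 = 8589934592.

8589934592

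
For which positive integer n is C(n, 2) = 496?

32

n(n−1)/2 = 496 ⇒ n(n−1) = 992. Since 32·31 = 992, n = 32.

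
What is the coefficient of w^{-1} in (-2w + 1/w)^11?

-14784

General term: C(11,j)·(-2w)^j·(1/w)^(11-j), with w-exponent 1j − 1(11−j) = 2j − 11.
Set 2j − 11 = -1: j = 5.
C(11,5) = 462; (-2)^5 = -32; 1^6 = 1.
Coefficient = 462 · (-32) · 1 = -14784.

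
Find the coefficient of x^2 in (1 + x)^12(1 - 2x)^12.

42

Coefficient of x^2 = Σ_{j} C(12,j)·1^j·C(12,2-j)·(-2)^(2-j) for j from 0 to 2.
= 264 + (-288) + 66 = 42.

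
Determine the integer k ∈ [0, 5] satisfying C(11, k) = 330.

C(11,k) increases on 0 ≤ k ≤ 5. C(11,3) = 165 and C(11,4) = 330, so k = 4.

4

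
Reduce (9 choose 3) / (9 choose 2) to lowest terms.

7/3

C(n,k+1)/C(n,k) = (n−k)/(k+1) = (9−2)/(2+1) = 7/3.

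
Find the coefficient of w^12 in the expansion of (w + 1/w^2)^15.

15

General term: C(15,j)·(w)^j·(1/w^2)^(15-j), with w-exponent 1j − 2(15−j) = 3j − 30.
Set 3j − 30 = 12: j = 14.
C(15,14) = 15; 1^14 = 1; 1^1 = 1.
Coefficient = 15 · 1 · 1 = 15.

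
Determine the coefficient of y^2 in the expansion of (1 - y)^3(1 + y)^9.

Coefficient of y^2 = Σ_{j} C(3,j)·(-1)^j·C(9,2-j)·1^(2-j) for j from 0 to 2.
= 36 + (-27) + 3 = 12.

12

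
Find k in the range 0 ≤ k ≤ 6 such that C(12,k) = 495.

4

C(12,k) increases on 0 ≤ k ≤ 6. C(12,3) = 220 and C(12,4) = 495, so k = 4.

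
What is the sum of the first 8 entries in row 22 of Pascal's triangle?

280600

1 + 22 + 231 + 1540 + 7315 + 26334 + 74613 + 170544 = 280600.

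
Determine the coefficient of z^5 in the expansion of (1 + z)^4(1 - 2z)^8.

432

Coefficient of z^5 = Σ_{j} C(4,j)·1^j·C(8,5-j)·(-2)^(5-j) for j from 0 to 4.
= (-1792) + 4480 + (-2688) + 448 + (-16) = 432.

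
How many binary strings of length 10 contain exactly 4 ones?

Choose the 4 positions: C(10,4) = 210.

210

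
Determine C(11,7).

C(11,7) = C(11,4) by symmetry.
C(11,4) = (11·10·9·8) / 4! = 7920 / 24 = 330.

330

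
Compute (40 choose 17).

C(40,17) = (40·39·38·37·36·35·34·33·32·31·30·29·28·27·26·25·24) / 17! = 31560991604212034764800000 / 355687428096000 = 88732378800.

88732378800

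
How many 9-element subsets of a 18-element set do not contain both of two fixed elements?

All 9-subsets: C(18,9) = 48620. Those containing both fixed elements: C(16,7) = 11440.
48620 − 11440 = 37180.

37180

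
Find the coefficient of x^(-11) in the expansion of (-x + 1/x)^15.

105

General term: C(15,j)·(-x)^j·(1/x)^(15-j), with x-exponent 1j − 1(15−j) = 2j − 15.
Set 2j − 15 = -11: j = 2.
C(15,2) = 105; (-1)^2 = 1; 1^13 = 1.
Coefficient = 105 · 1 · 1 = 105.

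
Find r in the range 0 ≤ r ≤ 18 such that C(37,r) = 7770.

3

C(37,r) increases on 0 ≤ r ≤ 18. C(37,2) = 666 and C(37,3) = 7770, so r = 3.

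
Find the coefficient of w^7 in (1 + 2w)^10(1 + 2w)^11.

14883840

(1 + 2w)^10(1 + 2w)^11 = (1 + 2w)^21, so the coefficient of w^7 is C(21,7)·2^7 = 116280·128 = 14883840.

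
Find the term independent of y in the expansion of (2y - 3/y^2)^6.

General term: C(6,j)·(2y)^j·(-3/y^2)^(6-j), with y-exponent 1j − 2(6−j) = 3j − 12.
Set 3j − 12 = 0: j = 4.
C(6,4) = 15; 2^4 = 16; (-3)^2 = 9.
Coefficient = 15 · 16 · 9 = 2160.

2160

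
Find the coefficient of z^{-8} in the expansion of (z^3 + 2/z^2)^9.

4608

General term: C(9,j)·(z^3)^j·(2/z^2)^(9-j), with z-exponent 3j − 2(9−j) = 5j − 18.
Set 5j − 18 = -8: j = 2.
C(9,2) = 36; 1^2 = 1; 2^7 = 128.
Coefficient = 36 · 1 · 128 = 4608.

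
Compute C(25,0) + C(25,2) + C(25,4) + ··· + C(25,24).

Even-i terms of row 25 sum to 2^24 = 16777216.

16777216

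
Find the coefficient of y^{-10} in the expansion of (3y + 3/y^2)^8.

General term: C(8,j)·(3y)^j·(3/y^2)^(8-j), with y-exponent 1j − 2(8−j) = 3j − 16.
Set 3j − 16 = -10: j = 2.
C(8,2) = 28; 3^2 = 9; 3^6 = 729.
Coefficient = 28 · 9 · 729 = 183708.

183708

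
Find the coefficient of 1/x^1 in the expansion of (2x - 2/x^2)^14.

-32800768

General term: C(14,j)·(2x)^j·(-2/x^2)^(14-j), with x-exponent 1j − 2(14−j) = 3j − 28.
Set 3j − 28 = -1: j = 9.
C(14,9) = 2002; 2^9 = 512; (-2)^5 = -32.
Coefficient = 2002 · 512 · (-32) = -32800768.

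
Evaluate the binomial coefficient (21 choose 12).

293930

C(21,12) = C(21,9) by symmetry.
C(21,9) = (21·20·19·18·17·16·15·14·13) / 9! = 106661318400 / 362880 = 293930.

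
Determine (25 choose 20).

53130

C(25,20) = C(25,5) by symmetry.
C(25,5) = (25·24·23·22·21) / 5! = 6375600 / 120 = 53130.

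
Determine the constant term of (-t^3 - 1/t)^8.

General term: C(8,j)·(-t^3)^j·(-1/t)^(8-j), with t-exponent 3j − 1(8−j) = 4j − 8.
Set 4j − 8 = 0: j = 2.
C(8,2) = 28; (-1)^2 = 1; (-1)^6 = 1.
Coefficient = 28 · 1 · 1 = 28.

28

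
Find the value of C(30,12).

86493225

C(30,12) = (30·29·28·27·26·25·24·23·22·21·20·19) / 12! = 41430393164160000 / 479001600 = 86493225.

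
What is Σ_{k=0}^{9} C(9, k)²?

48620

By Vandermonde's identity, Σ C(9,k)² = C(18,9) = 48620.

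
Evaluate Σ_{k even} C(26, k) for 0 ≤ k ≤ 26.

Half of (1+1)^26 + (1−1)^26 gives the even-index sum: 2^25 = 33554432.

33554432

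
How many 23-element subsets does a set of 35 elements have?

834451800

C(35,23) = C(35,12) by symmetry.
C(35,12) = (35·34·33·32·31·30·29·28·27·26·25·24) / 12! = 399703747322880000 / 479001600 = 834451800.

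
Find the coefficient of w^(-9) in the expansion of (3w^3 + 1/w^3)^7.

189

General term: C(7,j)·(3w^3)^j·(1/w^3)^(7-j), with w-exponent 3j − 3(7−j) = 6j − 21.
Set 6j − 21 = -9: j = 2.
C(7,2) = 21; 3^2 = 9; 1^5 = 1.
Coefficient = 21 · 9 · 1 = 189.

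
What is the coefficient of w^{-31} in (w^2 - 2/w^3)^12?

General term: C(12,j)·(w^2)^j·(-2/w^3)^(12-j), with w-exponent 2j − 3(12−j) = 5j − 36.
Set 5j − 36 = -31: j = 1.
C(12,1) = 12; 1^1 = 1; (-2)^11 = -2048.
Coefficient = 12 · 1 · (-2048) = -24576.

-24576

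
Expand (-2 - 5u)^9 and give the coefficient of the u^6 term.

The general term is C(9,j)·(-2)^j·(-5u)^(9-j); the u^6 term has j = 3.
C(9,3) = 84.
Coefficient = C(9,3) · (-2)^3 · (-5)^6 = 84 · (-8) · 15625 = -10500000.

-10500000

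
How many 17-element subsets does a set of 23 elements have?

C(23,17) = C(23,6) by symmetry.
C(23,6) = (23·22·21·20·19·18) / 6! = 72681840 / 720 = 100947.

100947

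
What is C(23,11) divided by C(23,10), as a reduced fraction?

C(n,k+1)/C(n,k) = (n−k)/(k+1) = (23−10)/(10+1) = 13/11.

13/11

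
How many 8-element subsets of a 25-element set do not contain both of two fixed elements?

All 8-subsets: C(25,8) = 1081575. Those containing both fixed elements: C(23,6) = 100947.
1081575 − 100947 = 980628.

980628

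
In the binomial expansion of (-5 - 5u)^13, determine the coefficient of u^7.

The general term is C(13,j)·(-5)^j·(-5u)^(13-j); the u^7 term has j = 6.
C(13,6) = 1716.
Coefficient = C(13,6) · (-5)^6 · (-5)^7 = 1716 · 15625 · (-78125) = -2094726562500.

-2094726562500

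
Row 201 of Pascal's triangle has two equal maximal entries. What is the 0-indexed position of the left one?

100

For odd n = 201, C(201,j) peaks at j = (n−1)/2 and (n+1)/2; the lesser is 100.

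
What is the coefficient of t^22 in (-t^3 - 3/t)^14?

486486

General term: C(14,j)·(-t^3)^j·(-3/t)^(14-j), with t-exponent 3j − 1(14−j) = 4j − 14.
Set 4j − 14 = 22: j = 9.
C(14,9) = 2002; (-1)^9 = -1; (-3)^5 = -243.
Coefficient = 2002 · (-1) · (-243) = 486486.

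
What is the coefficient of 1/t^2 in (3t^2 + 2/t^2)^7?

General term: C(7,j)·(3t^2)^j·(2/t^2)^(7-j), with t-exponent 2j − 2(7−j) = 4j − 14.
Set 4j − 14 = -2: j = 3.
C(7,3) = 35; 3^3 = 27; 2^4 = 16.
Coefficient = 35 · 27 · 16 = 15120.

15120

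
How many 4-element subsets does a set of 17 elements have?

C(17,4) = (17·16·15·14) / 4! = 57120 / 24 = 2380.

2380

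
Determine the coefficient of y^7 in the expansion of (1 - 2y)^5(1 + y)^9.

-276

Coefficient of y^7 = Σ_{j} C(5,j)·(-2)^j·C(9,7-j)·1^(7-j) for j from 0 to 5.
= 36 + (-840) + 5040 + (-10080) + 6720 + (-1152) = -276.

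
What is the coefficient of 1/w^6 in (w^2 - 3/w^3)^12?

673596

General term: C(12,j)·(w^2)^j·(-3/w^3)^(12-j), with w-exponent 2j − 3(12−j) = 5j − 36.
Set 5j − 36 = -6: j = 6.
C(12,6) = 924; 1^6 = 1; (-3)^6 = 729.
Coefficient = 924 · 1 · 729 = 673596.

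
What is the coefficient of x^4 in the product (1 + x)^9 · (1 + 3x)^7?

Coefficient of x^4 = Σ_{j} C(9,j)·1^j·C(7,4-j)·3^(4-j) for j from 0 to 4.
= 2835 + 8505 + 6804 + 1764 + 126 = 20034.

20034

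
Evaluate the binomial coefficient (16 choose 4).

C(16,4) = (16·15·14·13) / 4! = 43680 / 24 = 1820.

1820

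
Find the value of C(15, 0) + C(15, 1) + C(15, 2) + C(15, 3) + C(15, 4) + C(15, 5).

1 + 15 + 105 + 455 + 1365 + 3003 = 4944.

4944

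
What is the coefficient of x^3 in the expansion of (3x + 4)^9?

9289728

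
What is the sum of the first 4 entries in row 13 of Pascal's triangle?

378

1 + 13 + 78 + 286 = 378.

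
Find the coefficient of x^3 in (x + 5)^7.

21875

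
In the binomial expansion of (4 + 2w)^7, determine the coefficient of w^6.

The general term is C(7,j)·(4)^j·(2w)^(7-j); the w^6 term has j = 1.
C(7,1) = 7.
Coefficient = C(7,1) · 4^1 · 2^6 = 7 · 4 · 64 = 1792.

1792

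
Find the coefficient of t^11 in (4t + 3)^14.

41221619712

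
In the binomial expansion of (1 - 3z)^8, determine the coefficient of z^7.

-17496

The general term is C(8,j)·(1)^j·(-3z)^(8-j); the z^7 term has j = 1.
C(8,1) = 8.
Coefficient = C(8,1) · (-3)^7 = 8 · (-2187) = -17496.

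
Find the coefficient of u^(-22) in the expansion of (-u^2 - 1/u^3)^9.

General term: C(9,j)·(-u^2)^j·(-1/u^3)^(9-j), with u-exponent 2j − 3(9−j) = 5j − 27.
Set 5j − 27 = -22: j = 1.
C(9,1) = 9; (-1)^1 = -1; (-1)^8 = 1.
Coefficient = 9 · (-1) · 1 = -9.

-9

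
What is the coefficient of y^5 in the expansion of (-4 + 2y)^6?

-768

The general term is C(6,j)·(-4)^j·(2y)^(6-j); the y^5 term has j = 1.
C(6,1) = 6.
Coefficient = C(6,1) · (-4)^1 · 2^5 = 6 · (-4) · 32 = -768.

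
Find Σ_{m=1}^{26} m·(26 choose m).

Since m·C(26,m) = 26·C(25,m−1), the sum is 26·2^25 = 26·33554432 = 872415232.

872415232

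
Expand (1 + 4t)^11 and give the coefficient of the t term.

44

The general term is C(11,j)·(1)^j·(4t)^(11-j); the t^1 term has j = 10.
C(11,10) = 11.
Coefficient = C(11,10) · 4^1 = 11 · 4 = 44.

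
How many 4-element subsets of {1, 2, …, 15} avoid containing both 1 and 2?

1287

All 4-subsets: C(15,4) = 1365. Those containing both fixed elements: C(13,2) = 78.
1365 − 78 = 1287.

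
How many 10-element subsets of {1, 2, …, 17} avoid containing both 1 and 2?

All 10-subsets: C(17,10) = 19448. Those containing both fixed elements: C(15,8) = 6435.
19448 − 6435 = 13013.

13013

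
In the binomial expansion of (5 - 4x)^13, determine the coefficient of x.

The general term is C(13,j)·(5)^j·(-4x)^(13-j); the x^1 term has j = 12.
C(13,12) = 13.
Coefficient = C(13,12) · 5^12 · (-4)^1 = 13 · 244140625 · (-4) = -12695312500.

-12695312500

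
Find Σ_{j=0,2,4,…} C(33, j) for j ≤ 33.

Half of (1+1)^33 + (1−1)^33 gives the even-index sum: 2^32 = 4294967296.

4294967296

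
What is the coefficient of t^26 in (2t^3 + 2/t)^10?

10240

General term: C(10,j)·(2t^3)^j·(2/t)^(10-j), with t-exponent 3j − 1(10−j) = 4j − 10.
Set 4j − 10 = 26: j = 9.
C(10,9) = 10; 2^9 = 512; 2^1 = 2.
Coefficient = 10 · 512 · 2 = 10240.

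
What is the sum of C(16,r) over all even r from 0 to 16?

Half of (1+1)^16 + (1−1)^16 gives the even-index sum: 2^15 = 32768.

32768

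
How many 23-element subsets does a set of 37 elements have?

6107086800

C(37,23) = C(37,14) by symmetry.
C(37,14) = (37·36·35·34·33·32·31·30·29·28·27·26·25·24) / 14! = 532405391434076160000 / 87178291200 = 6107086800.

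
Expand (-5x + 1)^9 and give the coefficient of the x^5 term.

-393750

The general term is C(9,j)·(-5x)^j·(1)^(9-j); the x^5 term has j = 5.
C(9,5) = 126.
Coefficient = C(9,5) · (-5)^5 = 126 · (-3125) = -393750.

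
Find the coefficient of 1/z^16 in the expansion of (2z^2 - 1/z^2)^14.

-2912

General term: C(14,j)·(2z^2)^j·(-1/z^2)^(14-j), with z-exponent 2j − 2(14−j) = 4j − 28.
Set 4j − 28 = -16: j = 3.
C(14,3) = 364; 2^3 = 8; (-1)^11 = -1.
Coefficient = 364 · 8 · (-1) = -2912.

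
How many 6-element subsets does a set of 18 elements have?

C(18,6) = (18·17·16·15·14·13) / 6! = 13366080 / 720 = 18564.

18564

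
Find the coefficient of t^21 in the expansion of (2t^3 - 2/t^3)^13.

General term: C(13,j)·(2t^3)^j·(-2/t^3)^(13-j), with t-exponent 3j − 3(13−j) = 6j − 39.
Set 6j − 39 = 21: j = 10.
C(13,10) = 286; 2^10 = 1024; (-2)^3 = -8.
Coefficient = 286 · 1024 · (-8) = -2342912.

-2342912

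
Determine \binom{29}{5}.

118755

C(29,5) = (29·28·27·26·25) / 5! = 14250600 / 120 = 118755.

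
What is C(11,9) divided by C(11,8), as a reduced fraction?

C(n,k+1)/C(n,k) = (n−k)/(k+1) = (11−8)/(8+1) = 3/9 = 1/3.

1/3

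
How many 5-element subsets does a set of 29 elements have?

C(29,5) = (29·28·27·26·25) / 5! = 14250600 / 120 = 118755.

118755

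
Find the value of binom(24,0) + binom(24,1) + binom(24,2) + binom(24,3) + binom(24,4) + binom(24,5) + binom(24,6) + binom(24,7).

536155

1 + 24 + 276 + 2024 + 10626 + 42504 + 134596 + 346104 = 536155.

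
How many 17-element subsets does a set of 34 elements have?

2333606220

C(34,17) = (34·33·32·31·30·29·28·27·26·25·24·23·22·21·20·19·18) / 17! = 830034394580628357120000 / 355687428096000 = 2333606220.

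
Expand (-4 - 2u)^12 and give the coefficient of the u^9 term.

The general term is C(12,j)·(-4)^j·(-2u)^(12-j); the u^9 term has j = 3.
C(12,3) = 220.
Coefficient = C(12,3) · (-4)^3 · (-2)^9 = 220 · (-64) · (-512) = 7208960.

7208960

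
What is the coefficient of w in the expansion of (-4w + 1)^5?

The general term is C(5,j)·(-4w)^j·(1)^(5-j); the w^1 term has j = 1.
C(5,1) = 5.
Coefficient = C(5,1) · (-4)^1 = 5 · (-4) = -20.

-20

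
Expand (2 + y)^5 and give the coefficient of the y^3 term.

The general term is C(5,j)·(2)^j·(y)^(5-j); the y^3 term has j = 2.
C(5,2) = 10.
Coefficient = C(5,2) · 2^2 = 10 · 4 = 40.

40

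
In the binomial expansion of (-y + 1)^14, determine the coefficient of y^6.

3003

The general term is C(14,j)·(-y)^j·(1)^(14-j); the y^6 term has j = 6.
C(14,6) = 3003.
Coefficient = C(14,6) = 3003.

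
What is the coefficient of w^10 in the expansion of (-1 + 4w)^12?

The general term is C(12,j)·(-1)^j·(4w)^(12-j); the w^10 term has j = 2.
C(12,2) = 66.
Coefficient = C(12,2) · 4^10 = 66 · 1048576 = 69206016.

69206016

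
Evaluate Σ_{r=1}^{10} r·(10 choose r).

5120

Differentiating (1+x)^10 and setting x=1: Σ r·C(10,r) = 10·2^9 = 5120.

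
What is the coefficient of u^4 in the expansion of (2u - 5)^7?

The general term is C(7,j)·(2u)^j·(-5)^(7-j); the u^4 term has j = 4.
C(7,4) = 35.
Coefficient = C(7,4) · 2^4 · (-5)^3 = 35 · 16 · (-125) = -70000.

-70000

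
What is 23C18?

C(23,18) = C(23,5) by symmetry.
C(23,5) = (23·22·21·20·19) / 5! = 4037880 / 120 = 33649.

33649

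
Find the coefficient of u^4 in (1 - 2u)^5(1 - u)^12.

Coefficient of u^4 = Σ_{j} C(5,j)·(-2)^j·C(12,4-j)·(-1)^(4-j) for j from 0 to 4.
= 495 + 2200 + 2640 + 960 + 80 = 6375.

6375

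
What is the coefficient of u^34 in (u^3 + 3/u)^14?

General term: C(14,j)·(u^3)^j·(3/u)^(14-j), with u-exponent 3j − 1(14−j) = 4j − 14.
Set 4j − 14 = 34: j = 12.
C(14,12) = 91; 1^12 = 1; 3^2 = 9.
Coefficient = 91 · 1 · 9 = 819.

819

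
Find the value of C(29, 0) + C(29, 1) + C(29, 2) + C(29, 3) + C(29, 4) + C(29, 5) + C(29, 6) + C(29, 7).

1 + 29 + 406 + 3654 + 23751 + 118755 + 475020 + 1560780 = 2182396.

2182396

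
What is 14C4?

1001

C(14,4) = (14·13·12·11) / 4! = 24024 / 24 = 1001.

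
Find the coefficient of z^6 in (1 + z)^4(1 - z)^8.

28

Coefficient of z^6 = Σ_{j} C(4,j)·1^j·C(8,6-j)·(-1)^(6-j) for j from 0 to 4.
= 28 + (-224) + 420 + (-224) + 28 = 28.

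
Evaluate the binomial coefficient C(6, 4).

15

C(6,4) = C(6,2) by symmetry.
C(6,2) = (6·5) / 2! = 30 / 2 = 15.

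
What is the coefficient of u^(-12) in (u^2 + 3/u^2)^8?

17496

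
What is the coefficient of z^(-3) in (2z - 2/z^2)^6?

General term: C(6,j)·(2z)^j·(-2/z^2)^(6-j), with z-exponent 1j − 2(6−j) = 3j − 12.
Set 3j − 12 = -3: j = 3.
C(6,3) = 20; 2^3 = 8; (-2)^3 = -8.
Coefficient = 20 · 8 · (-8) = -1280.

-1280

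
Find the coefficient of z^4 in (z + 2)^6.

60

The general term is C(6,j)·(z)^j·(2)^(6-j); the z^4 term has j = 4.
C(6,4) = 15.
Coefficient = C(6,4) · 2^2 = 15 · 4 = 60.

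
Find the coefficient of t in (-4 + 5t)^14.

-4697620480

The general term is C(14,j)·(-4)^j·(5t)^(14-j); the t^1 term has j = 13.
C(14,13) = 14.
Coefficient = C(14,13) · (-4)^13 · 5^1 = 14 · (-67108864) · 5 = -4697620480.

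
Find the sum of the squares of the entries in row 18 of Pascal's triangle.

9075135300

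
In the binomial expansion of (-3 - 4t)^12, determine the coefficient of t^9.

The general term is C(12,j)·(-3)^j·(-4t)^(12-j); the t^9 term has j = 3.
C(12,3) = 220.
Coefficient = C(12,3) · (-3)^3 · (-4)^9 = 220 · (-27) · (-262144) = 1557135360.

1557135360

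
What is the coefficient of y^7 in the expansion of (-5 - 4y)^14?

The general term is C(14,j)·(-5)^j·(-4y)^(14-j); the y^7 term has j = 7.
C(14,7) = 3432.
Coefficient = C(14,7) · (-5)^7 · (-4)^7 = 3432 · (-78125) · (-16384) = 4392960000000.

4392960000000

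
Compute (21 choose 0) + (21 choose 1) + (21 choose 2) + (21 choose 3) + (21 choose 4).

7547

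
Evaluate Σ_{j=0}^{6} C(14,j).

1 + 14 + 91 + 364 + 1001 + 2002 + 3003 = 6476.

6476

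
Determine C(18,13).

C(18,13) = C(18,5) by symmetry.
C(18,5) = (18·17·16·15·14) / 5! = 1028160 / 120 = 8568.

8568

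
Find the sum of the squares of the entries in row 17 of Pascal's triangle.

By Vandermonde's identity, Σ C(17,j)² = C(34,17) = 2333606220.

2333606220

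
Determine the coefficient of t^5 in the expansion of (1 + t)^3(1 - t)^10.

63

Coefficient of t^5 = Σ_{j} C(3,j)·1^j·C(10,5-j)·(-1)^(5-j) for j from 0 to 3.
= (-252) + 630 + (-360) + 45 = 63.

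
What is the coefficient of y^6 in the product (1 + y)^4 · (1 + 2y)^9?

36432

Coefficient of y^6 = Σ_{j} C(4,j)·1^j·C(9,6-j)·2^(6-j) for j from 0 to 4.
= 5376 + 16128 + 12096 + 2688 + 144 = 36432.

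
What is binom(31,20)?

84672315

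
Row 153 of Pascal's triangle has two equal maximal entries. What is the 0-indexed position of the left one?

For odd n = 153, C(153,j) peaks at j = (n−1)/2 and (n+1)/2; the smaller is 76.

76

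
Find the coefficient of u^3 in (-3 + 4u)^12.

The general term is C(12,j)·(-3)^j·(4u)^(12-j); the u^3 term has j = 9.
C(12,9) = 220.
Coefficient = C(12,9) · (-3)^9 · 4^3 = 220 · (-19683) · 64 = -277136640.

-277136640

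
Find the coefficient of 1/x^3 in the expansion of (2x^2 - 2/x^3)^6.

General term: C(6,j)·(2x^2)^j·(-2/x^3)^(6-j), with x-exponent 2j − 3(6−j) = 5j − 18.
Set 5j − 18 = -3: j = 3.
C(6,3) = 20; 2^3 = 8; (-2)^3 = -8.
Coefficient = 20 · 8 · (-8) = -1280.

-1280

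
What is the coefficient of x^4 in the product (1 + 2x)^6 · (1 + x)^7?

3075

Coefficient of x^4 = Σ_{j} C(6,j)·2^j·C(7,4-j)·1^(4-j) for j from 0 to 4.
= 35 + 420 + 1260 + 1120 + 240 = 3075.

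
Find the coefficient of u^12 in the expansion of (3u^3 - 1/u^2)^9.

-61236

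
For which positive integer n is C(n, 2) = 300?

n(n−1)/2 = 300 ⇒ n(n−1) = 600. Since 25·24 = 600, n = 25.

25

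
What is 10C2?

C(10,2) = (10·9) / 2! = 90 / 2 = 45.

45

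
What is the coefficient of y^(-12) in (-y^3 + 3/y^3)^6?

General term: C(6,j)·(-y^3)^j·(3/y^3)^(6-j), with y-exponent 3j − 3(6−j) = 6j − 18.
Set 6j − 18 = -12: j = 1.
C(6,1) = 6; (-1)^1 = -1; 3^5 = 243.
Coefficient = 6 · (-1) · 243 = -1458.

-1458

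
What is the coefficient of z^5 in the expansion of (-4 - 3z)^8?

870912

The general term is C(8,j)·(-4)^j·(-3z)^(8-j); the z^5 term has j = 3.
C(8,3) = 56.
Coefficient = C(8,3) · (-4)^3 · (-3)^5 = 56 · (-64) · (-243) = 870912.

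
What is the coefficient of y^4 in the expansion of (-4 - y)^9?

-129024

The general term is C(9,j)·(-4)^j·(-y)^(9-j); the y^4 term has j = 5.
C(9,5) = 126.
Coefficient = C(9,5) · (-4)^5 = 126 · (-1024) = -129024.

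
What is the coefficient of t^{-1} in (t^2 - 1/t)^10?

-120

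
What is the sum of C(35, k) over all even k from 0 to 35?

Half of (1+1)^35 + (1−1)^35 gives the even-index sum: 2^34 = 17179869184.

17179869184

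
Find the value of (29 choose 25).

23751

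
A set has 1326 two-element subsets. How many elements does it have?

52

n(n−1)/2 = 1326 ⇒ n(n−1) = 2652. Since 52·51 = 2652, n = 52.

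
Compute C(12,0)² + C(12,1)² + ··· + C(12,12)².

2704156

Σ C(12,i)² is the coefficient of x^12 in (1+x)^12(1+x)^12 = (1+x)^24, i.e. C(24,12) = 2704156.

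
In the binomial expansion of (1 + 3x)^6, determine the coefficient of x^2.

135

The general term is C(6,j)·(1)^j·(3x)^(6-j); the x^2 term has j = 4.
C(6,4) = 15.
Coefficient = C(6,4) · 3^2 = 15 · 9 = 135.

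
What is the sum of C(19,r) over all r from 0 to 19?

524288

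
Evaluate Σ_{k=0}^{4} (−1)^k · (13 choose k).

495

The partial alternating sum Σ_{k=0}^{4} (−1)^k C(13,k) = (−1)^4 C(12,4) = 495.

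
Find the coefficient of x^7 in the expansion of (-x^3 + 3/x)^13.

General term: C(13,j)·(-x^3)^j·(3/x)^(13-j), with x-exponent 3j − 1(13−j) = 4j − 13.
Set 4j − 13 = 7: j = 5.
C(13,5) = 1287; (-1)^5 = -1; 3^8 = 6561.
Coefficient = 1287 · (-1) · 6561 = -8444007.

-8444007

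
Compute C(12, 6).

924

C(12,6) = (12·11·10·9·8·7) / 6! = 665280 / 720 = 924.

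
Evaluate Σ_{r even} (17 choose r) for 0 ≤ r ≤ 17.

Half of (1+1)^17 + (1−1)^17 gives the even-index sum: 2^16 = 65536.

65536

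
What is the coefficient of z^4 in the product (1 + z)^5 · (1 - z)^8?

Coefficient of z^4 = Σ_{j} C(5,j)·1^j·C(8,4-j)·(-1)^(4-j) for j from 0 to 4.
= 70 + (-280) + 280 + (-80) + 5 = -5.

-5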